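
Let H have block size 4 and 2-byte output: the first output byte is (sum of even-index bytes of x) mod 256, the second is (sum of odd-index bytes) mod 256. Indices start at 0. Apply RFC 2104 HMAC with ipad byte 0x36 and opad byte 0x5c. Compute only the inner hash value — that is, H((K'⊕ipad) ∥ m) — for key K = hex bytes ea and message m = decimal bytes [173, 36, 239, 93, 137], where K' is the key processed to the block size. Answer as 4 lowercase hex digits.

37ed

Key hex bytes ea is 1 byte ≤ B = 4; zero-pad to 4 bytes: K' = ea 00 00 00.
K' ⊕ ipad = dc 36 36 36.
Inner input = dc 36 36 36 ∥ ad 24 ef 5d 89.
Inner hash: even-index sum = 823 mod 256 = 55; odd-index sum = 237 mod 256 = 237 → 37 ed.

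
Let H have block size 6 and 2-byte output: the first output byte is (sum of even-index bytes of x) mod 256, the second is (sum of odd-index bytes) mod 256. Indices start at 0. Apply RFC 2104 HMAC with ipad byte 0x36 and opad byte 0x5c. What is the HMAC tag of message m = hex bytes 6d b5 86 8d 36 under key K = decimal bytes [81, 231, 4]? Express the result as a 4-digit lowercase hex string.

Key decimal bytes [81, 231, 4] = 51 e7 04 is 3 bytes ≤ B = 6; zero-pad to 6 bytes: K' = 51 e7 04 00 00 00.
K' ⊕ ipad = 67 d1 32 36 36 36.  K' ⊕ opad = 0d bb 58 5c 5c 5c.
Inner input = (K'⊕ipad) ∥ m = 67 d1 32 36 36 36 ∥ 6d b5 86 8d 36.
Inner hash: even-index sum = 504 mod 256 = 248; odd-index sum = 639 mod 256 = 127 → f8 7f.
Outer input = (K'⊕opad) ∥ inner = 0d bb 58 5c 5c 5c ∥ f8 7f.
Outer hash (tag): even-index sum = 441 mod 256 = 185; odd-index sum = 498 mod 256 = 242 → b9 f2.

b9f2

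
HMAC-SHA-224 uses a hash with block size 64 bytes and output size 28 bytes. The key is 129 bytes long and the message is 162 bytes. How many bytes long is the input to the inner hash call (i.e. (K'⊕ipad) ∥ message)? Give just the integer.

Key is 129 > 64 bytes, so it is hashed to 28 bytes then zero-padded to 64: |K'| = 64.
Inner input = (K'⊕ipad) ∥ m → 64 + 162 = 226 bytes.

226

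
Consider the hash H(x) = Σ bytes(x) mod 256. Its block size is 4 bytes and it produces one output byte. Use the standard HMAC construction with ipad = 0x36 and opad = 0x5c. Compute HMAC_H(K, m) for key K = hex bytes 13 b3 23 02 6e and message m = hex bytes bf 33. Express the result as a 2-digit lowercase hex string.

Key hex bytes 13 b3 23 02 6e is 5 bytes > B = 4, so hash it first: H(key) = 59, then zero-pad to 4 bytes: K' = 59 00 00 00.
K' ⊕ ipad = 6f 36 36 36.  K' ⊕ opad = 05 5c 5c 5c.
Inner input = (K'⊕ipad) ∥ m = 6f 36 36 36 ∥ bf 33.
Inner hash: sum = 111+54+54+54+191+51 = 515; mod 256 = 3 → 03.
Outer input = (K'⊕opad) ∥ inner = 05 5c 5c 5c ∥ 03.
Outer hash (tag): sum = 5+92+92+92+3 = 284; mod 256 = 28 → 1c.

1c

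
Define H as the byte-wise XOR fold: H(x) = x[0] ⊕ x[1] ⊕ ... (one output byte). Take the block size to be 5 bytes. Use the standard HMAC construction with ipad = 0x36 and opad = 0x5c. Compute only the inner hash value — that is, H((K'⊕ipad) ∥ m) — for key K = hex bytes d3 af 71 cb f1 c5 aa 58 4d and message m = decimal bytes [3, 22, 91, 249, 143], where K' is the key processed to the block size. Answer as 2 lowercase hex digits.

Key hex bytes d3 af 71 cb f1 c5 aa 58 4d is 9 bytes > B = 5, so hash it first: H(key) = 4d, then zero-pad to 5 bytes: K' = 4d 00 00 00 00.
K' ⊕ ipad = 7b 36 36 36 36.
Inner input = 7b 36 36 36 36 ∥ 03 16 5b f9 8f.
Inner hash: XOR 7b⊕36⊕36⊕36⊕36⊕03⊕16⊕5b⊕f9⊕8f = 43.

43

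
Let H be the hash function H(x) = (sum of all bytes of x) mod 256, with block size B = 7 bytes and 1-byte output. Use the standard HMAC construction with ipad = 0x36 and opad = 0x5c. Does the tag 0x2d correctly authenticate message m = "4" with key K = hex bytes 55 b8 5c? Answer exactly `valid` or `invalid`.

invalid

Key hex bytes 55 b8 5c is 3 bytes ≤ B = 7; zero-pad to 7 bytes: K' = 55 b8 5c 00 00 00 00.
K' ⊕ ipad = 63 8e 6a 36 36 36 36; K' ⊕ opad = 09 e4 00 5c 5c 5c 5c.
Inner hash: sum = 99+142+106+54+54+54+54+52 = 615; mod 256 = 103 → 67.
Outer hash (recomputed tag): sum = 9+228+0+92+92+92+92+103 = 708; mod 256 = 196 → c4.
Recomputed tag = c4; claimed = 2d → mismatch.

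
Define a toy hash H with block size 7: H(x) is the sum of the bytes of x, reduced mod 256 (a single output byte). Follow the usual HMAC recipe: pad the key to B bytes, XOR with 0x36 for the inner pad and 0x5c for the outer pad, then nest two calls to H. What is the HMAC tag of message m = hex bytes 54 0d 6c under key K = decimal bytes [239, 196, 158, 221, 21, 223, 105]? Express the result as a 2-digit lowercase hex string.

25

Key decimal bytes [239, 196, 158, 221, 21, 223, 105] = ef c4 9e dd 15 df 69 is exactly B = 7 bytes: K' = ef c4 9e dd 15 df 69.
K' ⊕ ipad = d9 f2 a8 eb 23 e9 5f.  K' ⊕ opad = b3 98 c2 81 49 83 35.
Inner input = (K'⊕ipad) ∥ m = d9 f2 a8 eb 23 e9 5f ∥ 54 0d 6c.
Inner hash: sum = 217+242+168+235+35+233+95+84+13+108 = 1430; mod 256 = 150 → 96.
Outer input = (K'⊕opad) ∥ inner = b3 98 c2 81 49 83 35 ∥ 96.
Outer hash (tag): sum = 179+152+194+129+73+131+53+150 = 1061; mod 256 = 37 → 25.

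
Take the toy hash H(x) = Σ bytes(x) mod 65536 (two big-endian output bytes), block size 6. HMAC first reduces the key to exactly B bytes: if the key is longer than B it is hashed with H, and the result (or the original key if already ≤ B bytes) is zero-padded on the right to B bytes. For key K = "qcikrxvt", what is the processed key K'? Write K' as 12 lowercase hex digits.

037c00000000

|K| = 8 > B = 6, so first hash the key.
H(K): sum = 113+99+105+107+114+120+118+116 = 892 → 03 7c.
Zero-pad H(K) = 03 7c to 6 bytes: K' = 03 7c 00 00 00 00.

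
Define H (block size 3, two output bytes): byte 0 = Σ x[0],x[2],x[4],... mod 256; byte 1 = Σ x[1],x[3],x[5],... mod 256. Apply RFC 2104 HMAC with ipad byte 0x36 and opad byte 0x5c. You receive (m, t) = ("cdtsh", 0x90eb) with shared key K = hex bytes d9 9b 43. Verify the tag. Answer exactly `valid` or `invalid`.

Key hex bytes d9 9b 43 is exactly B = 3 bytes: K' = d9 9b 43.
K' ⊕ ipad = ef ad 75; K' ⊕ opad = 85 c7 1f.
Inner hash: even-index sum = 571 mod 256 = 59; odd-index sum = 492 mod 256 = 236 → 3b ec.
Outer hash (recomputed tag): even-index sum = 400 mod 256 = 144; odd-index sum = 258 mod 256 = 2 → 90 02.
Recomputed tag = 9002; claimed = 90eb → mismatch.

invalid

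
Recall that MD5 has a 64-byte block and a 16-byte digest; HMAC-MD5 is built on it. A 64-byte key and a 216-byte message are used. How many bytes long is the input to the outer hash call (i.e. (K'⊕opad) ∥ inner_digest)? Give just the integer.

Key is 64 ≤ 64 bytes, zero-padded: |K'| = 64.
Outer input = (K'⊕opad) ∥ H(inner) → 64 + 16 = 80 bytes.

80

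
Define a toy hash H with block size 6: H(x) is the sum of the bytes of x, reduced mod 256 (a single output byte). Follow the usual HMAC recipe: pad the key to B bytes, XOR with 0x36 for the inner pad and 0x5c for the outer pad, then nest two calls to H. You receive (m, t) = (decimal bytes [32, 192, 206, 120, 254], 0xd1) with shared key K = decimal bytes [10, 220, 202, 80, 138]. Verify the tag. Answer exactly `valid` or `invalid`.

invalid

Key decimal bytes [10, 220, 202, 80, 138] = 0a dc ca 50 8a is 5 bytes ≤ B = 6; zero-pad to 6 bytes: K' = 0a dc ca 50 8a 00.
K' ⊕ ipad = 3c ea fc 66 bc 36; K' ⊕ opad = 56 80 96 0c d6 5c.
Inner hash: sum = 60+234+252+102+188+54+32+192+206+120+254 = 1694; mod 256 = 158 → 9e.
Outer hash (recomputed tag): sum = 86+128+150+12+214+92+158 = 840; mod 256 = 72 → 48.
Recomputed tag = 48; claimed = d1 → mismatch.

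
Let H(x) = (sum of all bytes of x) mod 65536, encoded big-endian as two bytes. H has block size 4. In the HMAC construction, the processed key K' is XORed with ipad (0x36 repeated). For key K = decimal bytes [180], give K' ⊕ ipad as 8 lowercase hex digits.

82363636

Key decimal bytes [180] = b4 is 1 byte ≤ B = 4; zero-pad to 4 bytes: K' = b4 00 00 00.
XOR each byte with 0x36: b4⊕36=82, 00⊕36=36, 00⊕36=36, 00⊕36=36.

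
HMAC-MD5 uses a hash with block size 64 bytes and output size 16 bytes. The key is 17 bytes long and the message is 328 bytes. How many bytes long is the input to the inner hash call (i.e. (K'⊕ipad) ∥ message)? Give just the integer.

392

Key is 17 ≤ 64 bytes, zero-padded: |K'| = 64.
Inner input = (K'⊕ipad) ∥ m → 64 + 328 = 392 bytes.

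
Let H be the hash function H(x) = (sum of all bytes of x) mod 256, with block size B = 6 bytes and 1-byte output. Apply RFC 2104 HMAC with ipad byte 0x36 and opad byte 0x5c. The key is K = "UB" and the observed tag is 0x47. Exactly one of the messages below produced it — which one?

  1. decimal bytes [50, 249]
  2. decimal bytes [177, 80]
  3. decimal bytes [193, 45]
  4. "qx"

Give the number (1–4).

2

Key "UB" = 55 42 is 2 bytes ≤ B = 6; zero-pad to 6 bytes: K' = 55 42 00 00 00 00.
K' ⊕ ipad = 63 74 36 36 36 36; K' ⊕ opad = 09 1e 5c 5c 5c 5c.
m1: inner = H(63 74 36 36 36 36 32 f9) = da; tag = H(09 1e 5c 5c 5c 5c da) = 71
m2: inner = H(63 74 36 36 36 36 b1 50) = b0; tag = H(09 1e 5c 5c 5c 5c b0) = 47 ← matches
m3: inner = H(63 74 36 36 36 36 c1 2d) = 9d; tag = H(09 1e 5c 5c 5c 5c 9d) = 34
m4: inner = H(63 74 36 36 36 36 71 78) = 98; tag = H(09 1e 5c 5c 5c 5c 98) = 2f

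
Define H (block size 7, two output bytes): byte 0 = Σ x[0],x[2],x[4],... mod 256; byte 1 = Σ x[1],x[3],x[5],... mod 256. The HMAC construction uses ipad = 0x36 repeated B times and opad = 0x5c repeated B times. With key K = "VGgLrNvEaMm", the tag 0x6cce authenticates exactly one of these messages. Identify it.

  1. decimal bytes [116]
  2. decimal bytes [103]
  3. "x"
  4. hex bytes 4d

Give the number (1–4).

Key "VGgLrNvEaMm" = 56 47 67 4c 72 4e 76 45 61 4d 6d is 11 bytes > B = 7, so hash it first: H(key) = 73 73, then zero-pad to 7 bytes: K' = 73 73 00 00 00 00 00.
K' ⊕ ipad = 45 45 36 36 36 36 36; K' ⊕ opad = 2f 2f 5c 5c 5c 5c 5c.
m1: inner = H(45 45 36 36 36 36 36 74) = e7 25; tag = H(2f 2f 5c 5c 5c 5c 5c e7 25) = 68ce
m2: inner = H(45 45 36 36 36 36 36 67) = e7 18; tag = H(2f 2f 5c 5c 5c 5c 5c e7 18) = 5bce
m3: inner = H(45 45 36 36 36 36 36 78) = e7 29; tag = H(2f 2f 5c 5c 5c 5c 5c e7 29) = 6cce ← matches
m4: inner = H(45 45 36 36 36 36 36 4d) = e7 fe; tag = H(2f 2f 5c 5c 5c 5c 5c e7 fe) = 41ce

3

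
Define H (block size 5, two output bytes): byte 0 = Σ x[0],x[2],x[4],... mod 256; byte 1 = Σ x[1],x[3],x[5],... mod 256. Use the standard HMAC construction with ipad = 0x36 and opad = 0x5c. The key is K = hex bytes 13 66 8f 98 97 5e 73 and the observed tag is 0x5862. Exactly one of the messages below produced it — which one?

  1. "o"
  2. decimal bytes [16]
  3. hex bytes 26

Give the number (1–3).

Key hex bytes 13 66 8f 98 97 5e 73 is 7 bytes > B = 5, so hash it first: H(key) = ac 5c, then zero-pad to 5 bytes: K' = ac 5c 00 00 00.
K' ⊕ ipad = 9a 6a 36 36 36; K' ⊕ opad = f0 00 5c 5c 5c.
m1: inner = H(9a 6a 36 36 36 6f) = 06 0f; tag = H(f0 00 5c 5c 5c 06 0f) = b762
m2: inner = H(9a 6a 36 36 36 10) = 06 b0; tag = H(f0 00 5c 5c 5c 06 b0) = 5862 ← matches
m3: inner = H(9a 6a 36 36 36 26) = 06 c6; tag = H(f0 00 5c 5c 5c 06 c6) = 6e62

2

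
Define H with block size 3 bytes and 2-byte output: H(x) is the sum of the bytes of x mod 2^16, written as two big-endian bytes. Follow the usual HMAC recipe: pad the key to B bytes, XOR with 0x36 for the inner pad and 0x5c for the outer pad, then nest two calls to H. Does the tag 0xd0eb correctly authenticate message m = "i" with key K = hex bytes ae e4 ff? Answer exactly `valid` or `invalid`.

invalid

Key hex bytes ae e4 ff is exactly B = 3 bytes: K' = ae e4 ff.
K' ⊕ ipad = 98 d2 c9; K' ⊕ opad = f2 b8 a3.
Inner hash: sum = 152+210+201+105 = 668 → 02 9c.
Outer hash (recomputed tag): sum = 242+184+163+2+156 = 747 → 02 eb.
Recomputed tag = 02eb; claimed = d0eb → mismatch.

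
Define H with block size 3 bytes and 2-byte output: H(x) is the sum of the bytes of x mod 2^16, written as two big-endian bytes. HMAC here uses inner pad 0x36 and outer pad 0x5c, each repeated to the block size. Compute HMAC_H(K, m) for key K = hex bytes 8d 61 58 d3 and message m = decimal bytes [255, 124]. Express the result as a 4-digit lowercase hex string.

Key hex bytes 8d 61 58 d3 is 4 bytes > B = 3, so hash it first: H(key) = 02 19, then zero-pad to 3 bytes: K' = 02 19 00.
K' ⊕ ipad = 34 2f 36.  K' ⊕ opad = 5e 45 5c.
Inner input = (K'⊕ipad) ∥ m = 34 2f 36 ∥ ff 7c.
Inner hash: sum = 52+47+54+255+124 = 532 → 02 14.
Outer input = (K'⊕opad) ∥ inner = 5e 45 5c ∥ 02 14.
Outer hash (tag): sum = 94+69+92+2+20 = 277 → 01 15.

0115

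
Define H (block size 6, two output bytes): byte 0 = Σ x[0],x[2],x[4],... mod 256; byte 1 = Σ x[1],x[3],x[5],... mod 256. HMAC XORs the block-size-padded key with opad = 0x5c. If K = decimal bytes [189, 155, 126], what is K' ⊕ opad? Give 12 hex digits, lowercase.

Key decimal bytes [189, 155, 126] = bd 9b 7e is 3 bytes ≤ B = 6; zero-pad to 6 bytes: K' = bd 9b 7e 00 00 00.
XOR each byte with 0x5c: bd⊕5c=e1, 9b⊕5c=c7, 7e⊕5c=22, 00⊕5c=5c, 00⊕5c=5c, 00⊕5c=5c.

e1c7225c5c5c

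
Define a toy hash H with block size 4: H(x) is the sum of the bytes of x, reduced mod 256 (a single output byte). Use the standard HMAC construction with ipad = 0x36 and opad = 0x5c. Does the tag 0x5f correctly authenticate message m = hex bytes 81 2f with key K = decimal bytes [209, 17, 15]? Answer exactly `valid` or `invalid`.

invalid

Key decimal bytes [209, 17, 15] = d1 11 0f is 3 bytes ≤ B = 4; zero-pad to 4 bytes: K' = d1 11 0f 00.
K' ⊕ ipad = e7 27 39 36; K' ⊕ opad = 8d 4d 53 5c.
Inner hash: sum = 231+39+57+54+129+47 = 557; mod 256 = 45 → 2d.
Outer hash (recomputed tag): sum = 141+77+83+92+45 = 438; mod 256 = 182 → b6.
Recomputed tag = b6; claimed = 5f → mismatch.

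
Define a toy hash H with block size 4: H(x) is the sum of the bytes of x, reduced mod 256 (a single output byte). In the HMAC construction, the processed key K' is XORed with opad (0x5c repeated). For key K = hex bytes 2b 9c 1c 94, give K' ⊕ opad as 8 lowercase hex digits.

77c040c8

Key hex bytes 2b 9c 1c 94 is exactly B = 4 bytes: K' = 2b 9c 1c 94.
XOR each byte with 0x5c: 2b⊕5c=77, 9c⊕5c=c0, 1c⊕5c=40, 94⊕5c=c8.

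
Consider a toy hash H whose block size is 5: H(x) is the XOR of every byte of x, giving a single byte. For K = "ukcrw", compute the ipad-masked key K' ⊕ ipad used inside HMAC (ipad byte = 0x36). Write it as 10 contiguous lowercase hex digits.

Key "ukcrw" = 75 6b 63 72 77 is exactly B = 5 bytes: K' = 75 6b 63 72 77.
XOR each byte with 0x36: 75⊕36=43, 6b⊕36=5d, 63⊕36=55, 72⊕36=44, 77⊕36=41.

435d554441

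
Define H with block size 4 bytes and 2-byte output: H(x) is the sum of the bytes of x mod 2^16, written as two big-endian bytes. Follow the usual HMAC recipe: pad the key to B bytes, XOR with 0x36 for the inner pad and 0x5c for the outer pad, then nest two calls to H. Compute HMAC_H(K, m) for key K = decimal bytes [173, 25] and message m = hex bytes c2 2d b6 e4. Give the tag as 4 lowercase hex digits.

02b0

Key decimal bytes [173, 25] = ad 19 is 2 bytes ≤ B = 4; zero-pad to 4 bytes: K' = ad 19 00 00.
K' ⊕ ipad = 9b 2f 36 36.  K' ⊕ opad = f1 45 5c 5c.
Inner input = (K'⊕ipad) ∥ m = 9b 2f 36 36 ∥ c2 2d b6 e4.
Inner hash: sum = 155+47+54+54+194+45+182+228 = 959 → 03 bf.
Outer input = (K'⊕opad) ∥ inner = f1 45 5c 5c ∥ 03 bf.
Outer hash (tag): sum = 241+69+92+92+3+191 = 688 → 02 b0.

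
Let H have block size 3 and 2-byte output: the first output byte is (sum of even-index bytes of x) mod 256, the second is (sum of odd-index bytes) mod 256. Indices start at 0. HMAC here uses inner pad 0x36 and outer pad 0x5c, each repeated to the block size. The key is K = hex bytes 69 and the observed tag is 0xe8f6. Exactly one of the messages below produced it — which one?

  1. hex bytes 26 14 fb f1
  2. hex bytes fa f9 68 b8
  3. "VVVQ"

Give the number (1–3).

1

Key hex bytes 69 is 1 byte ≤ B = 3; zero-pad to 3 bytes: K' = 69 00 00.
K' ⊕ ipad = 5f 36 36; K' ⊕ opad = 35 5c 5c.
m1: inner = H(5f 36 36 26 14 fb f1) = 9a 57; tag = H(35 5c 5c 9a 57) = e8f6 ← matches
m2: inner = H(5f 36 36 fa f9 68 b8) = 46 98; tag = H(35 5c 5c 46 98) = 29a2
m3: inner = H(5f 36 36 56 56 56 51) = 3c e2; tag = H(35 5c 5c 3c e2) = 7398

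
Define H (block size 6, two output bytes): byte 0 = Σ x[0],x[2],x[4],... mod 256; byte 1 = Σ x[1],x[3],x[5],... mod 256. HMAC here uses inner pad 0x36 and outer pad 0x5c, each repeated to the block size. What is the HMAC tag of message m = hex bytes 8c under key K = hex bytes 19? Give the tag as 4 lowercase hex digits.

Key hex bytes 19 is 1 byte ≤ B = 6; zero-pad to 6 bytes: K' = 19 00 00 00 00 00.
K' ⊕ ipad = 2f 36 36 36 36 36.  K' ⊕ opad = 45 5c 5c 5c 5c 5c.
Inner input = (K'⊕ipad) ∥ m = 2f 36 36 36 36 36 ∥ 8c.
Inner hash: even-index sum = 295 mod 256 = 39; odd-index sum = 162 mod 256 = 162 → 27 a2.
Outer input = (K'⊕opad) ∥ inner = 45 5c 5c 5c 5c 5c ∥ 27 a2.
Outer hash (tag): even-index sum = 292 mod 256 = 36; odd-index sum = 438 mod 256 = 182 → 24 b6.

24b6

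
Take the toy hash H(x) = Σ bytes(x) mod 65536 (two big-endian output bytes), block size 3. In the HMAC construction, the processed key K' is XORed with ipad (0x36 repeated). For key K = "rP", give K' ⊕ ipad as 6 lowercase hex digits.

446636

Key "rP" = 72 50 is 2 bytes ≤ B = 3; zero-pad to 3 bytes: K' = 72 50 00.
XOR each byte with 0x36: 72⊕36=44, 50⊕36=66, 00⊕36=36.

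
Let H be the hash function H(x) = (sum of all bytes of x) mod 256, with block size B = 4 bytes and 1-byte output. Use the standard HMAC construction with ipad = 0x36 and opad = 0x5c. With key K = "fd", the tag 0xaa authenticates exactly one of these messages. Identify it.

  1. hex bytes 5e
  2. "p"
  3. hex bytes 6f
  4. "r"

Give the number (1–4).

4

Key "fd" = 66 64 is 2 bytes ≤ B = 4; zero-pad to 4 bytes: K' = 66 64 00 00.
K' ⊕ ipad = 50 52 36 36; K' ⊕ opad = 3a 38 5c 5c.
m1: inner = H(50 52 36 36 5e) = 6c; tag = H(3a 38 5c 5c 6c) = 96
m2: inner = H(50 52 36 36 70) = 7e; tag = H(3a 38 5c 5c 7e) = a8
m3: inner = H(50 52 36 36 6f) = 7d; tag = H(3a 38 5c 5c 7d) = a7
m4: inner = H(50 52 36 36 72) = 80; tag = H(3a 38 5c 5c 80) = aa ← matches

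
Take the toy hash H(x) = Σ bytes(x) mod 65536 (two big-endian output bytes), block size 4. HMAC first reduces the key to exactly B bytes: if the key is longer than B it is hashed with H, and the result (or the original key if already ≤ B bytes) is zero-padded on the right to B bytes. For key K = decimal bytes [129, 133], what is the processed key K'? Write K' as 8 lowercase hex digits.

81850000

Key decimal bytes [129, 133] = 81 85 is 2 bytes ≤ B = 4; zero-pad to 4 bytes: K' = 81 85 00 00.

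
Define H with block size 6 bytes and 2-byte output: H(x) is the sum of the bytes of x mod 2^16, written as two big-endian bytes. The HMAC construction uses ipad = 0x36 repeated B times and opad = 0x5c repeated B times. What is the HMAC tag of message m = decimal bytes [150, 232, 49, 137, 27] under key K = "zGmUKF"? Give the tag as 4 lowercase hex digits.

016b

Key "zGmUKF" = 7a 47 6d 55 4b 46 is exactly B = 6 bytes: K' = 7a 47 6d 55 4b 46.
K' ⊕ ipad = 4c 71 5b 63 7d 70.  K' ⊕ opad = 26 1b 31 09 17 1a.
Inner input = (K'⊕ipad) ∥ m = 4c 71 5b 63 7d 70 ∥ 96 e8 31 89 1b.
Inner hash: sum = 76+113+91+99+125+112+150+232+49+137+27 = 1211 → 04 bb.
Outer input = (K'⊕opad) ∥ inner = 26 1b 31 09 17 1a ∥ 04 bb.
Outer hash (tag): sum = 38+27+49+9+23+26+4+187 = 363 → 01 6b.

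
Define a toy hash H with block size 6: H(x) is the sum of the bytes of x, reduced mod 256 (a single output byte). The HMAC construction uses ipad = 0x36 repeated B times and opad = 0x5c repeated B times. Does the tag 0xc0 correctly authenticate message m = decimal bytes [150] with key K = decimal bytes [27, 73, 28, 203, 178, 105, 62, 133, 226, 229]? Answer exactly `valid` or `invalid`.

Key decimal bytes [27, 73, 28, 203, 178, 105, 62, 133, 226, 229] = 1b 49 1c cb b2 69 3e 85 e2 e5 is 10 bytes > B = 6, so hash it first: H(key) = f0, then zero-pad to 6 bytes: K' = f0 00 00 00 00 00.
K' ⊕ ipad = c6 36 36 36 36 36; K' ⊕ opad = ac 5c 5c 5c 5c 5c.
Inner hash: sum = 198+54+54+54+54+54+150 = 618; mod 256 = 106 → 6a.
Outer hash (recomputed tag): sum = 172+92+92+92+92+92+106 = 738; mod 256 = 226 → e2.
Recomputed tag = e2; claimed = c0 → mismatch.

invalid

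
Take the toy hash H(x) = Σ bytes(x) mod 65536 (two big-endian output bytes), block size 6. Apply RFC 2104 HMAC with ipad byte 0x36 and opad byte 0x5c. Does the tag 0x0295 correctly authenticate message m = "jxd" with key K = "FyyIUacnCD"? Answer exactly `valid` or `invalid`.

Key "FyyIUacnCD" = 46 79 79 49 55 61 63 6e 43 44 is 10 bytes > B = 6, so hash it first: H(key) = 03 8f, then zero-pad to 6 bytes: K' = 03 8f 00 00 00 00.
K' ⊕ ipad = 35 b9 36 36 36 36; K' ⊕ opad = 5f d3 5c 5c 5c 5c.
Inner hash: sum = 53+185+54+54+54+54+106+120+100 = 780 → 03 0c.
Outer hash (recomputed tag): sum = 95+211+92+92+92+92+3+12 = 689 → 02 b1.
Recomputed tag = 02b1; claimed = 0295 → mismatch.

invalid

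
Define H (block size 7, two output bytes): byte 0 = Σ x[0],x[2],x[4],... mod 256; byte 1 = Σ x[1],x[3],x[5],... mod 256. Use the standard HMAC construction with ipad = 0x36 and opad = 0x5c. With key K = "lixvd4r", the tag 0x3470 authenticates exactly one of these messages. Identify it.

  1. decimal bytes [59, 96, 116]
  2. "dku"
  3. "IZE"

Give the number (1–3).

Key "lixvd4r" = 6c 69 78 76 64 34 72 is exactly B = 7 bytes: K' = 6c 69 78 76 64 34 72.
K' ⊕ ipad = 5a 5f 4e 40 52 02 44; K' ⊕ opad = 30 35 24 2a 38 68 2e.
m1: inner = H(5a 5f 4e 40 52 02 44 3b 60 74) = 9e 50; tag = H(30 35 24 2a 38 68 2e 9e 50) = 0a65
m2: inner = H(5a 5f 4e 40 52 02 44 64 6b 75) = a9 7a; tag = H(30 35 24 2a 38 68 2e a9 7a) = 3470 ← matches
m3: inner = H(5a 5f 4e 40 52 02 44 49 5a 45) = 98 2f; tag = H(30 35 24 2a 38 68 2e 98 2f) = e95f

2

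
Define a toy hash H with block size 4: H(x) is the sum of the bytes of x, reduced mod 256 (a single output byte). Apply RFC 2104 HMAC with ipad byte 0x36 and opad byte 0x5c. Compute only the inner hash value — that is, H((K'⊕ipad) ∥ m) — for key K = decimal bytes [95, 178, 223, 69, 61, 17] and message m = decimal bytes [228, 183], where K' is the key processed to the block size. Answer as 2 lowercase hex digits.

Key decimal bytes [95, 178, 223, 69, 61, 17] = 5f b2 df 45 3d 11 is 6 bytes > B = 4, so hash it first: H(key) = 83, then zero-pad to 4 bytes: K' = 83 00 00 00.
K' ⊕ ipad = b5 36 36 36.
Inner input = b5 36 36 36 ∥ e4 b7.
Inner hash: sum = 181+54+54+54+228+183 = 754; mod 256 = 242 → f2.

f2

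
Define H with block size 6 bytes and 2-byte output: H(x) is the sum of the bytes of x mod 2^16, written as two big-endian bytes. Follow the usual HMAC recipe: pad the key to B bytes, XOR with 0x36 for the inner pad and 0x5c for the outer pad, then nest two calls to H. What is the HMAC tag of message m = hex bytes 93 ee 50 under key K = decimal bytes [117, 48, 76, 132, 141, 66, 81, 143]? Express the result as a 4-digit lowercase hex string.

Key decimal bytes [117, 48, 76, 132, 141, 66, 81, 143] = 75 30 4c 84 8d 42 51 8f is 8 bytes > B = 6, so hash it first: H(key) = 03 24, then zero-pad to 6 bytes: K' = 03 24 00 00 00 00.
K' ⊕ ipad = 35 12 36 36 36 36.  K' ⊕ opad = 5f 78 5c 5c 5c 5c.
Inner input = (K'⊕ipad) ∥ m = 35 12 36 36 36 36 ∥ 93 ee 50.
Inner hash: sum = 53+18+54+54+54+54+147+238+80 = 752 → 02 f0.
Outer input = (K'⊕opad) ∥ inner = 5f 78 5c 5c 5c 5c ∥ 02 f0.
Outer hash (tag): sum = 95+120+92+92+92+92+2+240 = 825 → 03 39.

0339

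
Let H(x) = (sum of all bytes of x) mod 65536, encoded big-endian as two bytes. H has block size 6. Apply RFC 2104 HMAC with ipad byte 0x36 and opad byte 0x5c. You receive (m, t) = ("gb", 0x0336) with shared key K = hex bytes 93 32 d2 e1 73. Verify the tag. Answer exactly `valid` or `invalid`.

invalid

Key hex bytes 93 32 d2 e1 73 is 5 bytes ≤ B = 6; zero-pad to 6 bytes: K' = 93 32 d2 e1 73 00.
K' ⊕ ipad = a5 04 e4 d7 45 36; K' ⊕ opad = cf 6e 8e bd 2f 5c.
Inner hash: sum = 165+4+228+215+69+54+103+98 = 936 → 03 a8.
Outer hash (recomputed tag): sum = 207+110+142+189+47+92+3+168 = 958 → 03 be.
Recomputed tag = 03be; claimed = 0336 → mismatch.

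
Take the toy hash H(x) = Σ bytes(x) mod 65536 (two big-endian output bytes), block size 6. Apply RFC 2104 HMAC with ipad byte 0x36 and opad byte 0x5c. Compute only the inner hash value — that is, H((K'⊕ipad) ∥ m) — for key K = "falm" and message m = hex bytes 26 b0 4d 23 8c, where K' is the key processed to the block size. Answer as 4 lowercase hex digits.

Key "falm" = 66 61 6c 6d is 4 bytes ≤ B = 6; zero-pad to 6 bytes: K' = 66 61 6c 6d 00 00.
K' ⊕ ipad = 50 57 5a 5b 36 36.
Inner input = 50 57 5a 5b 36 36 ∥ 26 b0 4d 23 8c.
Inner hash: sum = 80+87+90+91+54+54+38+176+77+35+140 = 922 → 03 9a.

039a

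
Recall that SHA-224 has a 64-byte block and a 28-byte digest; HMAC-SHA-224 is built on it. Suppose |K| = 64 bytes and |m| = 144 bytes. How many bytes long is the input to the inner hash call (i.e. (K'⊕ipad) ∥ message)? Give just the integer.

Key is 64 ≤ 64 bytes, zero-padded: |K'| = 64.
Inner input = (K'⊕ipad) ∥ m → 64 + 144 = 208 bytes.

208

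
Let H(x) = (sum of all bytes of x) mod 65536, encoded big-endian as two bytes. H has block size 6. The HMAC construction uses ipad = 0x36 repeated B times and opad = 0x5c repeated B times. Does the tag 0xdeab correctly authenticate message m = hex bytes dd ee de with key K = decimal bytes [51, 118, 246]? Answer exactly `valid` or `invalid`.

Key decimal bytes [51, 118, 246] = 33 76 f6 is 3 bytes ≤ B = 6; zero-pad to 6 bytes: K' = 33 76 f6 00 00 00.
K' ⊕ ipad = 05 40 c0 36 36 36; K' ⊕ opad = 6f 2a aa 5c 5c 5c.
Inner hash: sum = 5+64+192+54+54+54+221+238+222 = 1104 → 04 50.
Outer hash (recomputed tag): sum = 111+42+170+92+92+92+4+80 = 683 → 02 ab.
Recomputed tag = 02ab; claimed = deab → mismatch.

invalid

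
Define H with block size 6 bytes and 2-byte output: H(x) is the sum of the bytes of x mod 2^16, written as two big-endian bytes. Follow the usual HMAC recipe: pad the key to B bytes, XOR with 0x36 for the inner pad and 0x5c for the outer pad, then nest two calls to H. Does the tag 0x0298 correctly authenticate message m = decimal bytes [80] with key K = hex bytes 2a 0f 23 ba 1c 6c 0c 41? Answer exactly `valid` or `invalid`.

Key hex bytes 2a 0f 23 ba 1c 6c 0c 41 is 8 bytes > B = 6, so hash it first: H(key) = 01 eb, then zero-pad to 6 bytes: K' = 01 eb 00 00 00 00.
K' ⊕ ipad = 37 dd 36 36 36 36; K' ⊕ opad = 5d b7 5c 5c 5c 5c.
Inner hash: sum = 55+221+54+54+54+54+80 = 572 → 02 3c.
Outer hash (recomputed tag): sum = 93+183+92+92+92+92+2+60 = 706 → 02 c2.
Recomputed tag = 02c2; claimed = 0298 → mismatch.

invalid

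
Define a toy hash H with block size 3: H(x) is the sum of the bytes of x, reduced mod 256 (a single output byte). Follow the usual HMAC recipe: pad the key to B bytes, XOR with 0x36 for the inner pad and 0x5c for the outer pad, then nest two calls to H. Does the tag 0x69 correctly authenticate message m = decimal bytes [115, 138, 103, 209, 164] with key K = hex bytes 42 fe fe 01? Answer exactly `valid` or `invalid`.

valid

Key hex bytes 42 fe fe 01 is 4 bytes > B = 3, so hash it first: H(key) = 3f, then zero-pad to 3 bytes: K' = 3f 00 00.
K' ⊕ ipad = 09 36 36; K' ⊕ opad = 63 5c 5c.
Inner hash: sum = 9+54+54+115+138+103+209+164 = 846; mod 256 = 78 → 4e.
Outer hash (recomputed tag): sum = 99+92+92+78 = 361; mod 256 = 105 → 69.
Recomputed tag = 69; claimed = 69 → match.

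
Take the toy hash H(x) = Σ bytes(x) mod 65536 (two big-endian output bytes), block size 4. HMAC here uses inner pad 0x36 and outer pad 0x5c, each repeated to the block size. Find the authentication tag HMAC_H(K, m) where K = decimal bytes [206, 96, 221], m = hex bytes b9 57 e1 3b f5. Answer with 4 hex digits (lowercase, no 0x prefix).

0240

Key decimal bytes [206, 96, 221] = ce 60 dd is 3 bytes ≤ B = 4; zero-pad to 4 bytes: K' = ce 60 dd 00.
K' ⊕ ipad = f8 56 eb 36.  K' ⊕ opad = 92 3c 81 5c.
Inner input = (K'⊕ipad) ∥ m = f8 56 eb 36 ∥ b9 57 e1 3b f5.
Inner hash: sum = 248+86+235+54+185+87+225+59+245 = 1424 → 05 90.
Outer input = (K'⊕opad) ∥ inner = 92 3c 81 5c ∥ 05 90.
Outer hash (tag): sum = 146+60+129+92+5+144 = 576 → 02 40.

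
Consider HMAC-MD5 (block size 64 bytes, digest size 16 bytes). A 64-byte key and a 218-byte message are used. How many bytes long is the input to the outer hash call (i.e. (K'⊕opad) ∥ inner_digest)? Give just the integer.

Key is 64 ≤ 64 bytes, zero-padded: |K'| = 64.
Outer input = (K'⊕opad) ∥ H(inner) → 64 + 16 = 80 bytes.

80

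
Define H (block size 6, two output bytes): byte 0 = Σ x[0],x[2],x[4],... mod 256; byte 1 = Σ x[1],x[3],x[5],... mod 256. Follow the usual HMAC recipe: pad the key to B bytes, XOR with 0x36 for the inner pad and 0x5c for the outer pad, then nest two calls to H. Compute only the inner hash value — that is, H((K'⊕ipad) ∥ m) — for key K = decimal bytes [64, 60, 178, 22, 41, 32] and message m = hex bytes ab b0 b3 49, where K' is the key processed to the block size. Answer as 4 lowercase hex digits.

7739

Key decimal bytes [64, 60, 178, 22, 41, 32] = 40 3c b2 16 29 20 is exactly B = 6 bytes: K' = 40 3c b2 16 29 20.
K' ⊕ ipad = 76 0a 84 20 1f 16.
Inner input = 76 0a 84 20 1f 16 ∥ ab b0 b3 49.
Inner hash: even-index sum = 631 mod 256 = 119; odd-index sum = 313 mod 256 = 57 → 77 39.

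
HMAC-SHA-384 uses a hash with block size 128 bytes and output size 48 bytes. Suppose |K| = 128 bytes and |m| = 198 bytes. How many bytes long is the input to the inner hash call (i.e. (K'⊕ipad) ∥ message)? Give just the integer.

Key is 128 ≤ 128 bytes, zero-padded: |K'| = 128.
Inner input = (K'⊕ipad) ∥ m → 128 + 198 = 326 bytes.

326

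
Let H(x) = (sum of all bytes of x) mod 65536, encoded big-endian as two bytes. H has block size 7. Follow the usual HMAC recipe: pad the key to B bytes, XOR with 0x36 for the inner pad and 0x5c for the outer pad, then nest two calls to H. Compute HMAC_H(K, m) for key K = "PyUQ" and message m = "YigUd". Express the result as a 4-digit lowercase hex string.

0162

Key "PyUQ" = 50 79 55 51 is 4 bytes ≤ B = 7; zero-pad to 7 bytes: K' = 50 79 55 51 00 00 00.
K' ⊕ ipad = 66 4f 63 67 36 36 36.  K' ⊕ opad = 0c 25 09 0d 5c 5c 5c.
Inner input = (K'⊕ipad) ∥ m = 66 4f 63 67 36 36 36 ∥ 59 69 67 55 64.
Inner hash: sum = 102+79+99+103+54+54+54+89+105+103+85+100 = 1027 → 04 03.
Outer input = (K'⊕opad) ∥ inner = 0c 25 09 0d 5c 5c 5c ∥ 04 03.
Outer hash (tag): sum = 12+37+9+13+92+92+92+4+3 = 354 → 01 62.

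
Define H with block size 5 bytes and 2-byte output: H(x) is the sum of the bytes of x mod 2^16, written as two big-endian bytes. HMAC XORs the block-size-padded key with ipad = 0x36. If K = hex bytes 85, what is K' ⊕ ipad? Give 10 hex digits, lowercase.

b336363636

Key hex bytes 85 is 1 byte ≤ B = 5; zero-pad to 5 bytes: K' = 85 00 00 00 00.
XOR each byte with 0x36: 85⊕36=b3, 00⊕36=36, 00⊕36=36, 00⊕36=36, 00⊕36=36.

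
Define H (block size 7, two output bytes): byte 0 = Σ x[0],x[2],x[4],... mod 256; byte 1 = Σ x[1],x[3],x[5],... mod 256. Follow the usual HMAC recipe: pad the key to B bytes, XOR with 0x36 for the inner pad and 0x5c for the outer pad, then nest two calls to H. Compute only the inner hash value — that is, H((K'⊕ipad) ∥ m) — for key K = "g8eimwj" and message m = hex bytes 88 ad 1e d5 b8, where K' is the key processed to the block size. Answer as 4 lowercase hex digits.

dd0c

Key "g8eimwj" = 67 38 65 69 6d 77 6a is exactly B = 7 bytes: K' = 67 38 65 69 6d 77 6a.
K' ⊕ ipad = 51 0e 53 5f 5b 41 5c.
Inner input = 51 0e 53 5f 5b 41 5c ∥ 88 ad 1e d5 b8.
Inner hash: even-index sum = 733 mod 256 = 221; odd-index sum = 524 mod 256 = 12 → dd 0c.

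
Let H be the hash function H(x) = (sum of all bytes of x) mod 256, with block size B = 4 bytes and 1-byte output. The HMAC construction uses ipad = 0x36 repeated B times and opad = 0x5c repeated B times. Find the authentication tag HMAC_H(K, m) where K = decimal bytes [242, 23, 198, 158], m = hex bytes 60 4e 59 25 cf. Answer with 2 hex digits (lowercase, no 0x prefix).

cd

Key decimal bytes [242, 23, 198, 158] = f2 17 c6 9e is exactly B = 4 bytes: K' = f2 17 c6 9e.
K' ⊕ ipad = c4 21 f0 a8.  K' ⊕ opad = ae 4b 9a c2.
Inner input = (K'⊕ipad) ∥ m = c4 21 f0 a8 ∥ 60 4e 59 25 cf.
Inner hash: sum = 196+33+240+168+96+78+89+37+207 = 1144; mod 256 = 120 → 78.
Outer input = (K'⊕opad) ∥ inner = ae 4b 9a c2 ∥ 78.
Outer hash (tag): sum = 174+75+154+194+120 = 717; mod 256 = 205 → cd.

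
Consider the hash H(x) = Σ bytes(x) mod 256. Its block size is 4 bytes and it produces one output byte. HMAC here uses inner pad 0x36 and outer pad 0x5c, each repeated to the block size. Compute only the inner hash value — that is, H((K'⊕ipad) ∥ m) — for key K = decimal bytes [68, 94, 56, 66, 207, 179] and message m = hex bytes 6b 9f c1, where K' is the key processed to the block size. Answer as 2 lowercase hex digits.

Key decimal bytes [68, 94, 56, 66, 207, 179] = 44 5e 38 42 cf b3 is 6 bytes > B = 4, so hash it first: H(key) = 9e, then zero-pad to 4 bytes: K' = 9e 00 00 00.
K' ⊕ ipad = a8 36 36 36.
Inner input = a8 36 36 36 ∥ 6b 9f c1.
Inner hash: sum = 168+54+54+54+107+159+193 = 789; mod 256 = 21 → 15.

15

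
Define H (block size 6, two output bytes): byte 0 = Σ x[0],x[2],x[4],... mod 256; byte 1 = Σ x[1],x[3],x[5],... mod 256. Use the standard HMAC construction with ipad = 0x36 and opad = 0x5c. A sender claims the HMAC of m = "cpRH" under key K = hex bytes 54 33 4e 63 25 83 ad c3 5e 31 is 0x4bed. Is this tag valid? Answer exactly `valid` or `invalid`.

Key hex bytes 54 33 4e 63 25 83 ad c3 5e 31 is 10 bytes > B = 6, so hash it first: H(key) = d2 0d, then zero-pad to 6 bytes: K' = d2 0d 00 00 00 00.
K' ⊕ ipad = e4 3b 36 36 36 36; K' ⊕ opad = 8e 51 5c 5c 5c 5c.
Inner hash: even-index sum = 517 mod 256 = 5; odd-index sum = 351 mod 256 = 95 → 05 5f.
Outer hash (recomputed tag): even-index sum = 331 mod 256 = 75; odd-index sum = 360 mod 256 = 104 → 4b 68.
Recomputed tag = 4b68; claimed = 4bed → mismatch.

invalid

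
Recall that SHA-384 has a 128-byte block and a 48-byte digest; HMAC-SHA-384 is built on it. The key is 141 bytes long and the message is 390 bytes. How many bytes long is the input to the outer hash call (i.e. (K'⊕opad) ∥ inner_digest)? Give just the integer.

Key is 141 > 128 bytes, so it is hashed to 48 bytes then zero-padded to 128: |K'| = 128.
Outer input = (K'⊕opad) ∥ H(inner) → 128 + 48 = 176 bytes.

176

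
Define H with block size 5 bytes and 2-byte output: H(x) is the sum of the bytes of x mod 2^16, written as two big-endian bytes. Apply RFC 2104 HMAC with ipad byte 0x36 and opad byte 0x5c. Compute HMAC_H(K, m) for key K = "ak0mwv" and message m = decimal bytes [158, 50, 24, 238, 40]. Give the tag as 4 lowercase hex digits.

Key "ak0mwv" = 61 6b 30 6d 77 76 is 6 bytes > B = 5, so hash it first: H(key) = 02 56, then zero-pad to 5 bytes: K' = 02 56 00 00 00.
K' ⊕ ipad = 34 60 36 36 36.  K' ⊕ opad = 5e 0a 5c 5c 5c.
Inner input = (K'⊕ipad) ∥ m = 34 60 36 36 36 ∥ 9e 32 18 ee 28.
Inner hash: sum = 52+96+54+54+54+158+50+24+238+40 = 820 → 03 34.
Outer input = (K'⊕opad) ∥ inner = 5e 0a 5c 5c 5c ∥ 03 34.
Outer hash (tag): sum = 94+10+92+92+92+3+52 = 435 → 01 b3.

01b3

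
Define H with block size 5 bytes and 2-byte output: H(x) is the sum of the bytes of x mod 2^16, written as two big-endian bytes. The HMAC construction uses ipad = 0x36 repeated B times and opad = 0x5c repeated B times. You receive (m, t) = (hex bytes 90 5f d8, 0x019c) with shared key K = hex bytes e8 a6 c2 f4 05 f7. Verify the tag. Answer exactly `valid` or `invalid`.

Key hex bytes e8 a6 c2 f4 05 f7 is 6 bytes > B = 5, so hash it first: H(key) = 04 40, then zero-pad to 5 bytes: K' = 04 40 00 00 00.
K' ⊕ ipad = 32 76 36 36 36; K' ⊕ opad = 58 1c 5c 5c 5c.
Inner hash: sum = 50+118+54+54+54+144+95+216 = 785 → 03 11.
Outer hash (recomputed tag): sum = 88+28+92+92+92+3+17 = 412 → 01 9c.
Recomputed tag = 019c; claimed = 019c → match.

valid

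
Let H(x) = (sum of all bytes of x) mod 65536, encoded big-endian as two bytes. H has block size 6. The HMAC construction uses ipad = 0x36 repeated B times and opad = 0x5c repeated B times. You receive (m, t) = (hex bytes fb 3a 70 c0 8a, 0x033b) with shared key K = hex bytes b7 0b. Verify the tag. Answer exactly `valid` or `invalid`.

valid

Key hex bytes b7 0b is 2 bytes ≤ B = 6; zero-pad to 6 bytes: K' = b7 0b 00 00 00 00.
K' ⊕ ipad = 81 3d 36 36 36 36; K' ⊕ opad = eb 57 5c 5c 5c 5c.
Inner hash: sum = 129+61+54+54+54+54+251+58+112+192+138 = 1157 → 04 85.
Outer hash (recomputed tag): sum = 235+87+92+92+92+92+4+133 = 827 → 03 3b.
Recomputed tag = 033b; claimed = 033b → match.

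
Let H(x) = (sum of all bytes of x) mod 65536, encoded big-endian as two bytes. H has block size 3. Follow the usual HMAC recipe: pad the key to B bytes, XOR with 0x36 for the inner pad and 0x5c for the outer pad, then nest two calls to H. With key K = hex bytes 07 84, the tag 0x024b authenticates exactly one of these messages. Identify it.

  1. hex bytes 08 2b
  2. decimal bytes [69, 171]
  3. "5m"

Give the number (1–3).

3

Key hex bytes 07 84 is 2 bytes ≤ B = 3; zero-pad to 3 bytes: K' = 07 84 00.
K' ⊕ ipad = 31 b2 36; K' ⊕ opad = 5b d8 5c.
m1: inner = H(31 b2 36 08 2b) = 01 4c; tag = H(5b d8 5c 01 4c) = 01dc
m2: inner = H(31 b2 36 45 ab) = 02 09; tag = H(5b d8 5c 02 09) = 019a
m3: inner = H(31 b2 36 35 6d) = 01 bb; tag = H(5b d8 5c 01 bb) = 024b ← matches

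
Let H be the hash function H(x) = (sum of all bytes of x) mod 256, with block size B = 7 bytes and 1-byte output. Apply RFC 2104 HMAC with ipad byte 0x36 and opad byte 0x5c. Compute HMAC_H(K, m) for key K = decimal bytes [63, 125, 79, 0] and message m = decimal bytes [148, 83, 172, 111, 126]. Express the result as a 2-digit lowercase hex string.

Key decimal bytes [63, 125, 79, 0] = 3f 7d 4f 00 is 4 bytes ≤ B = 7; zero-pad to 7 bytes: K' = 3f 7d 4f 00 00 00 00.
K' ⊕ ipad = 09 4b 79 36 36 36 36.  K' ⊕ opad = 63 21 13 5c 5c 5c 5c.
Inner input = (K'⊕ipad) ∥ m = 09 4b 79 36 36 36 36 ∥ 94 53 ac 6f 7e.
Inner hash: sum = 9+75+121+54+54+54+54+148+83+172+111+126 = 1061; mod 256 = 37 → 25.
Outer input = (K'⊕opad) ∥ inner = 63 21 13 5c 5c 5c 5c ∥ 25.
Outer hash (tag): sum = 99+33+19+92+92+92+92+37 = 556; mod 256 = 44 → 2c.

2c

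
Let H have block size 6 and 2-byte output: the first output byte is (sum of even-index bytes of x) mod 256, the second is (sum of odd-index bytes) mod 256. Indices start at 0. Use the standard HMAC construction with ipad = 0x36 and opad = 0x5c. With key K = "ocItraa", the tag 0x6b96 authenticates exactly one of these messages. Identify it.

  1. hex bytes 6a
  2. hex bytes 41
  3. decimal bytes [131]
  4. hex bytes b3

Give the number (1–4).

Key "ocItraa" = 6f 63 49 74 72 61 61 is 7 bytes > B = 6, so hash it first: H(key) = 8b 38, then zero-pad to 6 bytes: K' = 8b 38 00 00 00 00.
K' ⊕ ipad = bd 0e 36 36 36 36; K' ⊕ opad = d7 64 5c 5c 5c 5c.
m1: inner = H(bd 0e 36 36 36 36 6a) = 93 7a; tag = H(d7 64 5c 5c 5c 5c 93 7a) = 2296
m2: inner = H(bd 0e 36 36 36 36 41) = 6a 7a; tag = H(d7 64 5c 5c 5c 5c 6a 7a) = f996
m3: inner = H(bd 0e 36 36 36 36 83) = ac 7a; tag = H(d7 64 5c 5c 5c 5c ac 7a) = 3b96
m4: inner = H(bd 0e 36 36 36 36 b3) = dc 7a; tag = H(d7 64 5c 5c 5c 5c dc 7a) = 6b96 ← matches

4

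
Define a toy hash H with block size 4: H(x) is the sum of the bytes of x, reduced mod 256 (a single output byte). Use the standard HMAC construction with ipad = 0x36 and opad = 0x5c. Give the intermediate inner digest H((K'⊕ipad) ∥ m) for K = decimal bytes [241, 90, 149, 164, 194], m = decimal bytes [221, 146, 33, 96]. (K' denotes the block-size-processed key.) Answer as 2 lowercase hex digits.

Key decimal bytes [241, 90, 149, 164, 194] = f1 5a 95 a4 c2 is 5 bytes > B = 4, so hash it first: H(key) = 46, then zero-pad to 4 bytes: K' = 46 00 00 00.
K' ⊕ ipad = 70 36 36 36.
Inner input = 70 36 36 36 ∥ dd 92 21 60.
Inner hash: sum = 112+54+54+54+221+146+33+96 = 770; mod 256 = 2 → 02.

02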